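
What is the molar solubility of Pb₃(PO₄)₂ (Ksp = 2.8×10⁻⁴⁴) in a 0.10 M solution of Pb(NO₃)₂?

2.6×10⁻²¹ M

Pb₃(PO₄)₂(s) ⇌ 3 Pb²⁺(aq) + 2 PO₄³⁻(aq)
With Pb²⁺ already at 0.10 M and s small, take [Pb²⁺] ≈ 0.10 M and [PO₄³⁻] = 2s.
Ksp = [Pb²⁺]^3[PO₄³⁻]^2 = (0.10)^3(2s)^2
(2s)^2 = 2.8×10⁻⁴⁴ / (0.10)^3 = 2.8×10⁻⁴¹
s = 2.6×10⁻²¹ M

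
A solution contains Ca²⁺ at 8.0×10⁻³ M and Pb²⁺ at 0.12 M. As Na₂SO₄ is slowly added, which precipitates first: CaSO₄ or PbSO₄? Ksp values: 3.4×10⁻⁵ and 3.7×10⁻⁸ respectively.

Precipitation begins when Q = Ksp.
For CaSO₄: [SO₄²⁻] = (Ksp/[Ca²⁺]) = 4.3×10⁻³ M
For PbSO₄: [SO₄²⁻] = (Ksp/[Pb²⁺]) = 3.1×10⁻⁷ M
Since PbSO₄ needs less SO₄²⁻ to reach saturation, it precipitates first.

PbSO₄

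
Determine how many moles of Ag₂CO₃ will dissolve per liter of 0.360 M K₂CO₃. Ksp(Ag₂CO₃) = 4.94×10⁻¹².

1.85×10⁻⁶ M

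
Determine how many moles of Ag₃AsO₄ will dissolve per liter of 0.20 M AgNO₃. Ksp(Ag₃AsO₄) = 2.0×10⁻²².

2.5×10⁻²⁰ M

Ag₃AsO₄(s) ⇌ 3 Ag⁺(aq) + AsO₄³⁻(aq)
The solution already contains Ag⁺ at 0.20 M. Let s be the molar solubility of Ag₃AsO₄.
[Ag⁺] ≈ 0.20 M (common ion dominates); [AsO₄³⁻] = s.
Ksp = [Ag⁺]^3[AsO₄³⁻] = (0.20)^3s
s = 2.0×10⁻²² / (0.20)^3 = 2.5×10⁻²⁰
s = 2.5×10⁻²⁰ M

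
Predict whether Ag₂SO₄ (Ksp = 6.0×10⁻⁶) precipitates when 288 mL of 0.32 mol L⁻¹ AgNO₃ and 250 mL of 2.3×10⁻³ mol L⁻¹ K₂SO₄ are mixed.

Yes

The combined volume is 538 mL.
[Ag⁺] = (0.32)(288)/538 = 0.17 mol L⁻¹
[SO₄²⁻] = (2.3×10⁻³)(250)/538 = 1.1×10⁻³ mol L⁻¹
Q = [Ag⁺]^2[SO₄²⁻] = 3.1×10⁻⁵
Q = 3.1×10⁻⁵ > Ksp = 6.0×10⁻⁶, so the solution is supersaturated and Ag₂SO₄ precipitates.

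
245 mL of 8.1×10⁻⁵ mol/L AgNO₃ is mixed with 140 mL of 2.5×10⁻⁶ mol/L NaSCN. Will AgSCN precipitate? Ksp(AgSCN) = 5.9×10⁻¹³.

Yes

Total volume after mixing = 245 + 140 = 385 mL.
[Ag⁺] = (8.1×10⁻⁵)(245)/385 = 5.2×10⁻⁵ mol/L
[SCN⁻] = (2.5×10⁻⁶)(140)/385 = 9.1×10⁻⁷ mol/L
Q = [Ag⁺][SCN⁻] = 4.7×10⁻¹¹
Since Q (4.7×10⁻¹¹) exceeds Ksp (5.9×10⁻¹³), AgSCN will precipitate.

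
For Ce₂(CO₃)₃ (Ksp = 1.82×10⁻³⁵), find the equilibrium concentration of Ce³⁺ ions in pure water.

8.84×10⁻⁸ M

Ce₂(CO₃)₃(s) ⇌ 2 Ce³⁺(aq) + 3 CO₃²⁻(aq)
Call the molar solubility s, so that [Ce³⁺] = 2s and [CO₃²⁻] = 3s.
Ksp = [Ce³⁺]^2[CO₃²⁻]^3 = (2s)^2 · (3s)^3 = 108s^5 = 1.82×10⁻³⁵
s = 4.42×10⁻⁸ mol/L
[Ce³⁺] = 2s = 8.84×10⁻⁸ mol/L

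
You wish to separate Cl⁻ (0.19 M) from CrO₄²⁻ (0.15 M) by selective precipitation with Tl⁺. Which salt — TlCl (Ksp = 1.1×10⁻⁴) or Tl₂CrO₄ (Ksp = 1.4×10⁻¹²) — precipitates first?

Tl₂CrO₄

The threshold for precipitation is Q = Ksp.
For TlCl: [Tl⁺] = (Ksp/[Cl⁻]) = 5.8×10⁻⁴ M
For Tl₂CrO₄: [Tl⁺] = (Ksp/[CrO₄²⁻])^(1/2) = 3.1×10⁻⁶ M
The smaller threshold [Tl⁺] is reached first, so Tl₂CrO₄ precipitates first.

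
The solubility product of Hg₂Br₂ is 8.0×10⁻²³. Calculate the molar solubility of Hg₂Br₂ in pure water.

Hg₂Br₂(s) ⇌ Hg₂²⁺(aq) + 2 Br⁻(aq)
For each mole of Hg₂Br₂ that dissolves per liter, [Hg₂²⁺] = s and [Br⁻] = 2s; let s denote this solubility.
Ksp = [Hg₂²⁺][Br⁻]^2 = s · (2s)^2 = 4s^3
4s^3 = 8.0×10⁻²³  ⇒  s^3 = 2.0×10⁻²³
Taking the 3rd root, s = 2.7×10⁻⁸ mol L⁻¹.

2.7×10⁻⁸ M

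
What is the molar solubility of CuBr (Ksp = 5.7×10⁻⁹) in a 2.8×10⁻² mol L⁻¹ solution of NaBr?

2.0×10⁻⁷ M

CuBr(s) ⇌ Cu⁺(aq) + Br⁻(aq)
With Br⁻ already at 2.8×10⁻² mol L⁻¹ and s small, take [Br⁻] ≈ 2.8×10⁻² mol L⁻¹ and [Cu⁺] = s.
Ksp = [Cu⁺][Br⁻] = s(2.8×10⁻²)
s = 5.7×10⁻⁹ / (2.8×10⁻²) = 2.0×10⁻⁷
s = 2.0×10⁻⁷ mol L⁻¹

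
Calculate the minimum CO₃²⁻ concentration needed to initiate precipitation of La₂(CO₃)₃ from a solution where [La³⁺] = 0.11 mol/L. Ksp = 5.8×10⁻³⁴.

3.6×10⁻¹¹ M

A salt starts to precipitate once the ion product Q reaches its Ksp.
La₂(CO₃)₃(s) ⇌ 2 La³⁺(aq) + 3 CO₃²⁻(aq)
Ksp = [La³⁺]^2[CO₃²⁻]^3 = [CO₃²⁻]^3(0.11)^2
[CO₃²⁻]^3 = 5.8×10⁻³⁴ / (0.11)^2 = 4.8×10⁻³²
[CO₃²⁻] = 3.6×10⁻¹¹ mol/L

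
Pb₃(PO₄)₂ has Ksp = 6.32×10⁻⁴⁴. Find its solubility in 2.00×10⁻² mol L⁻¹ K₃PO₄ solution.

Pb₃(PO₄)₂(s) ⇌ 3 Pb²⁺(aq) + 2 PO₄³⁻(aq)
PO₄³⁻ is already present at 2.00×10⁻² mol L⁻¹. If s mol/L of Pb₃(PO₄)₂ dissolves, [Pb²⁺] = 3s while [PO₄³⁻] ≈ 2.00×10⁻² mol L⁻¹.
Ksp = [Pb²⁺]^3[PO₄³⁻]^2 = (3s)^3(2.00×10⁻²)^2
(3s)^3 = 6.32×10⁻⁴⁴ / (2.00×10⁻²)^2 = 1.58×10⁻⁴⁰
s = 1.80×10⁻¹⁴ mol L⁻¹

1.80×10⁻¹⁴ M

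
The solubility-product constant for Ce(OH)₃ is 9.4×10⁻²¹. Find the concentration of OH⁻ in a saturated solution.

1.3×10⁻⁵ M

Ce(OH)₃(s) ⇌ Ce³⁺(aq) + 3 OH⁻(aq)
Call the molar solubility s, so that [Ce³⁺] = s and [OH⁻] = 3s.
Ksp = [Ce³⁺][OH⁻]^3 = s · (3s)^3 = 27s^4 = 9.4×10⁻²¹
s = 4.3×10⁻⁶ mol L⁻¹
[OH⁻] = 3s = 1.3×10⁻⁵ mol L⁻¹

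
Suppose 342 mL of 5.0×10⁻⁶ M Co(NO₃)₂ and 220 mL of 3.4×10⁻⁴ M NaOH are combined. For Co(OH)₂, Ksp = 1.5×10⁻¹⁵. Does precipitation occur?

Total volume after mixing = 342 + 220 = 562 mL.
[Co²⁺] = (5.0×10⁻⁶)(342)/562 = 3.0×10⁻⁶ M
[OH⁻] = (3.4×10⁻⁴)(220)/562 = 1.3×10⁻⁴ M
Q = [Co²⁺][OH⁻]^2 = 5.4×10⁻¹⁴
Q = 5.4×10⁻¹⁴ > Ksp = 1.5×10⁻¹⁵, so the solution is supersaturated and Co(OH)₂ precipitates.

Yes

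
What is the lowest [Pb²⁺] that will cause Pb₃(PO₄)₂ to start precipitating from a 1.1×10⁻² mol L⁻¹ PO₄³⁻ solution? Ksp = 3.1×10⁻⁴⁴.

Precipitation of each salt begins when its ion product equals Ksp.
Pb₃(PO₄)₂(s) ⇌ 3 Pb²⁺(aq) + 2 PO₄³⁻(aq)
Ksp = [Pb²⁺]^3[PO₄³⁻]^2 = [Pb²⁺]^3(1.1×10⁻²)^2
[Pb²⁺]^3 = 3.1×10⁻⁴⁴ / (1.1×10⁻²)^2 = 2.6×10⁻⁴⁰
[Pb²⁺] = 6.4×10⁻¹⁴ mol L⁻¹

6.4×10⁻¹⁴ M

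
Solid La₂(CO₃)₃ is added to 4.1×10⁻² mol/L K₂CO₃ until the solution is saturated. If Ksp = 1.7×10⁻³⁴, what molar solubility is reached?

La₂(CO₃)₃(s) ⇌ 2 La³⁺(aq) + 3 CO₃²⁻(aq)
With CO₃²⁻ already at 4.1×10⁻² mol/L and s small, take [CO₃²⁻] ≈ 4.1×10⁻² mol/L and [La³⁺] = 2s.
Ksp = [La³⁺]^2[CO₃²⁻]^3 = (2s)^2(4.1×10⁻²)^3
(2s)^2 = 1.7×10⁻³⁴ / (4.1×10⁻²)^3 = 2.5×10⁻³⁰
s = 7.9×10⁻¹⁶ mol/L

7.9×10⁻¹⁶ M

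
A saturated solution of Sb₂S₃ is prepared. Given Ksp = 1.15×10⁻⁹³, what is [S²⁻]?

3.04×10⁻¹⁹ M

Sb₂S₃(s) ⇌ 2 Sb³⁺(aq) + 3 S²⁻(aq)
For each mole of Sb₂S₃ that dissolves per liter, [Sb³⁺] = 2s and [S²⁻] = 3s; let s denote this solubility.
Ksp = [Sb³⁺]^2[S²⁻]^3 = (2s)^2 · (3s)^3 = 108s^5 = 1.15×10⁻⁹³
s = 1.01×10⁻¹⁹ mol/L
[S²⁻] = 3s = 3.04×10⁻¹⁹ mol/L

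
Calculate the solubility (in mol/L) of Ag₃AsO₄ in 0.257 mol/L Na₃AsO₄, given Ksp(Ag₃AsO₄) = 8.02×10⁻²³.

Ag₃AsO₄(s) ⇌ 3 Ag⁺(aq) + AsO₄³⁻(aq)
With AsO₄³⁻ already at 0.257 mol/L and s small, take [AsO₄³⁻] ≈ 0.257 mol/L and [Ag⁺] = 3s.
Ksp = [Ag⁺]^3[AsO₄³⁻] = (3s)^3(0.257)
(3s)^3 = 8.02×10⁻²³ / (0.257) = 3.12×10⁻²²
s = 2.26×10⁻⁸ mol/L

2.26×10⁻⁸ M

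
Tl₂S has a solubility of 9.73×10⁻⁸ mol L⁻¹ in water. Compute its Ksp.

Ksp = 3.68×10⁻²¹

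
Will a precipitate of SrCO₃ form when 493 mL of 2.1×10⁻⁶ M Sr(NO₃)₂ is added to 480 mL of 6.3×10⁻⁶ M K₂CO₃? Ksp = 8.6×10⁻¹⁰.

No

The combined volume is 973 mL.
[Sr²⁺] = (2.1×10⁻⁶)(493)/973 = 1.1×10⁻⁶ M
[CO₃²⁻] = (6.3×10⁻⁶)(480)/973 = 3.1×10⁻⁶ M
Q = [Sr²⁺][CO₃²⁻] = 3.3×10⁻¹²
Since Q (3.3×10⁻¹²) is less than Ksp (8.6×10⁻¹⁰), no SrCO₃ precipitates.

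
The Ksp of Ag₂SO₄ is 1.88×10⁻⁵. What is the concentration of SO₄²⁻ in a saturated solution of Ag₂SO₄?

Ag₂SO₄(s) ⇌ 2 Ag⁺(aq) + SO₄²⁻(aq)
For each mole of Ag₂SO₄ that dissolves per liter, [Ag⁺] = 2s and [SO₄²⁻] = s; let s denote this solubility.
Ksp = [Ag⁺]^2[SO₄²⁻] = (2s)^2 · s = 4s^3 = 1.88×10⁻⁵
s = 1.68×10⁻² M
[SO₄²⁻] = s = 1.68×10⁻² M

1.68×10⁻² M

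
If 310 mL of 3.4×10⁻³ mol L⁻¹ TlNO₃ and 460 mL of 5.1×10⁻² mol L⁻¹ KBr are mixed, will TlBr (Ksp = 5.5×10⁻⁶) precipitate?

After mixing, V = 310 mL + 460 mL = 770 mL.
[Tl⁺] = (3.4×10⁻³)(310)/770 = 1.4×10⁻³ mol L⁻¹
[Br⁻] = (5.1×10⁻²)(460)/770 = 3.0×10⁻² mol L⁻¹
Q = [Tl⁺][Br⁻] = 4.2×10⁻⁵
Q = 4.2×10⁻⁵ > Ksp = 5.5×10⁻⁶, so the solution is supersaturated and TlBr precipitates.

Yes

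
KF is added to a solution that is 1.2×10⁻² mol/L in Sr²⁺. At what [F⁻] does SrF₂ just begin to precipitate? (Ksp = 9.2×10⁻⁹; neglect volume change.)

8.8×10⁻⁴ M

Precipitation begins when Q = Ksp.
SrF₂(s) ⇌ Sr²⁺(aq) + 2 F⁻(aq)
Ksp = [Sr²⁺][F⁻]^2 = [F⁻]^2(1.2×10⁻²)
[F⁻]^2 = 9.2×10⁻⁹ / (1.2×10⁻²) = 7.7×10⁻⁷
[F⁻] = 8.8×10⁻⁴ mol/L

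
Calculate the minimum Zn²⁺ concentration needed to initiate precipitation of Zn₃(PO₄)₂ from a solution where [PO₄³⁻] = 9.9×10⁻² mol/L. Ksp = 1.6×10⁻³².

The threshold for precipitation is Q = Ksp.
Zn₃(PO₄)₂(s) ⇌ 3 Zn²⁺(aq) + 2 PO₄³⁻(aq)
Ksp = [Zn²⁺]^3[PO₄³⁻]^2 = [Zn²⁺]^3(9.9×10⁻²)^2
[Zn²⁺]^3 = 1.6×10⁻³² / (9.9×10⁻²)^2 = 1.6×10⁻³⁰
[Zn²⁺] = 1.2×10⁻¹⁰ mol/L

1.2×10⁻¹⁰ M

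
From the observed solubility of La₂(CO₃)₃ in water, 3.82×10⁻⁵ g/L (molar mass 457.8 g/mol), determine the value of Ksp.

s = (3.82×10⁻⁵ g L⁻¹)/(457.8 g mol⁻¹) = 8.3443×10⁻⁸ M
La₂(CO₃)₃(s) ⇌ 2 La³⁺(aq) + 3 CO₃²⁻(aq)
With molar solubility s: [La³⁺] = 2s, [CO₃²⁻] = 3s.
Ksp = [La³⁺]^2[CO₃²⁻]^3 = (2s)^2 · (3s)^3 = 108s^5
Ksp = 108 × (8.3443×10⁻⁸)^5 = 4.37×10⁻³⁴

Ksp = 4.37×10⁻³⁴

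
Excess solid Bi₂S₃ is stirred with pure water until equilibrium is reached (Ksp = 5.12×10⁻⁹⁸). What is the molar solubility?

1.37×10⁻²⁰ M

Bi₂S₃(s) ⇌ 2 Bi³⁺(aq) + 3 S²⁻(aq)
Let s be the molar solubility. Then [Bi³⁺] = 2s and [S²⁻] = 3s.
Ksp = [Bi³⁺]^2[S²⁻]^3 = (2s)^2 · (3s)^3 = 108s^5
108s^5 = 5.12×10⁻⁹⁸  ⇒  s^5 = 4.74×10⁻¹⁰⁰
s = (4.74×10⁻¹⁰⁰)^(1/5) = 1.37×10⁻²⁰ mol L⁻¹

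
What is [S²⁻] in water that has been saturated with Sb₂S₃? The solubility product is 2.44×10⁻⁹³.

Sb₂S₃(s) ⇌ 2 Sb³⁺(aq) + 3 S²⁻(aq)
For each mole of Sb₂S₃ that dissolves per liter, [Sb³⁺] = 2s and [S²⁻] = 3s; let s denote this solubility.
Ksp = [Sb³⁺]^2[S²⁻]^3 = (2s)^2 · (3s)^3 = 108s^5 = 2.44×10⁻⁹³
s = 1.18×10⁻¹⁹ mol/L
[S²⁻] = 3s = 3.53×10⁻¹⁹ mol/L

3.53×10⁻¹⁹ M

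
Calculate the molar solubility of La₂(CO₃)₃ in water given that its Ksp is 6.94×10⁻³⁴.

La₂(CO₃)₃(s) ⇌ 2 La³⁺(aq) + 3 CO₃²⁻(aq)
If s mol/L of La₂(CO₃)₃ dissolves, [La³⁺] = 2s and [CO₃²⁻] = 3s.
Ksp = [La³⁺]^2[CO₃²⁻]^3 = (2s)^2 · (3s)^3 = 108s^5
108s^5 = 6.94×10⁻³⁴  ⇒  s^5 = 6.43×10⁻³⁶
s = (6.43×10⁻³⁶)^(1/5) = 9.15×10⁻⁸ M

9.15×10⁻⁸ M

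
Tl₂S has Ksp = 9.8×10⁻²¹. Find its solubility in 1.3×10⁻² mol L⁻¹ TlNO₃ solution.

Tl₂S(s) ⇌ 2 Tl⁺(aq) + S²⁻(aq)
With Tl⁺ already at 1.3×10⁻² mol L⁻¹ and s small, take [Tl⁺] ≈ 1.3×10⁻² mol L⁻¹ and [S²⁻] = s.
Ksp = [Tl⁺]^2[S²⁻] = (1.3×10⁻²)^2s
s = 9.8×10⁻²¹ / (1.3×10⁻²)^2 = 5.8×10⁻¹⁷
s = 5.8×10⁻¹⁷ mol L⁻¹

5.8×10⁻¹⁷ M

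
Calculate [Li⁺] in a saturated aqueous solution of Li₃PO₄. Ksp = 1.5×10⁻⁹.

Li₃PO₄(s) ⇌ 3 Li⁺(aq) + PO₄³⁻(aq)
Call the molar solubility s, so that [Li⁺] = 3s and [PO₄³⁻] = s.
Ksp = [Li⁺]^3[PO₄³⁻] = (3s)^3 · s = 27s^4 = 1.5×10⁻⁹
s = 2.7×10⁻³ mol/L
[Li⁺] = 3s = 8.2×10⁻³ mol/L

8.2×10⁻³ M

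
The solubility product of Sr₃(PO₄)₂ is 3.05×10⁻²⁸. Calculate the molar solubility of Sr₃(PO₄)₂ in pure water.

1.23×10⁻⁶ M

Sr₃(PO₄)₂(s) ⇌ 3 Sr²⁺(aq) + 2 PO₄³⁻(aq)
If s mol/L of Sr₃(PO₄)₂ dissolves, [Sr²⁺] = 3s and [PO₄³⁻] = 2s.
Ksp = [Sr²⁺]^3[PO₄³⁻]^2 = (3s)^3 · (2s)^2 = 108s^5
108s^5 = 3.05×10⁻²⁸  ⇒  s^5 = 2.82×10⁻³⁰
s = 1.23×10⁻⁶ M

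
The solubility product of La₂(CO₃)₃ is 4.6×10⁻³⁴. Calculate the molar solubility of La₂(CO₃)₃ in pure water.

8.4×10⁻⁸ M

La₂(CO₃)₃(s) ⇌ 2 La³⁺(aq) + 3 CO₃²⁻(aq)
With molar solubility s: [La³⁺] = 2s, [CO₃²⁻] = 3s.
Ksp = [La³⁺]^2[CO₃²⁻]^3 = (2s)^2 · (3s)^3 = 108s^5
108s^5 = 4.6×10⁻³⁴  ⇒  s^5 = 4.3×10⁻³⁶
Taking the 5th root, s = 8.4×10⁻⁸ M.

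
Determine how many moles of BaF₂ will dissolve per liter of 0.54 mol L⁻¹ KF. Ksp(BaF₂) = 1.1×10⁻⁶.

BaF₂(s) ⇌ Ba²⁺(aq) + 2 F⁻(aq)
Let s be the solubility of BaF₂ here. The common ion gives [F⁻] ≈ 0.54 mol L⁻¹, and [Ba²⁺] = s.
Ksp = [Ba²⁺][F⁻]^2 = s(0.54)^2
s = 1.1×10⁻⁶ / (0.54)^2 = 3.8×10⁻⁶
s = 3.8×10⁻⁶ mol L⁻¹

3.8×10⁻⁶ M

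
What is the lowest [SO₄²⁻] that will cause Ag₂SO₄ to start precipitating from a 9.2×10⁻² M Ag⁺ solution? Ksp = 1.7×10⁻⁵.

Precipitation of each salt begins when its ion product equals Ksp.
Ag₂SO₄(s) ⇌ 2 Ag⁺(aq) + SO₄²⁻(aq)
Ksp = [Ag⁺]^2[SO₄²⁻] = [SO₄²⁻](9.2×10⁻²)^2
[SO₄²⁻] = 1.7×10⁻⁵ / (9.2×10⁻²)^2 = 2.0×10⁻³
[SO₄²⁻] = 2.0×10⁻³ M

2.0×10⁻³ M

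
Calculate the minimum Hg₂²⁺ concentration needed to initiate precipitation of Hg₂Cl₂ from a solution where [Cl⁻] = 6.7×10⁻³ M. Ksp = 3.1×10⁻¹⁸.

6.9×10⁻¹⁴ M

Precipitation of each salt begins when its ion product equals Ksp.
Hg₂Cl₂(s) ⇌ Hg₂²⁺(aq) + 2 Cl⁻(aq)
Ksp = [Hg₂²⁺][Cl⁻]^2 = [Hg₂²⁺](6.7×10⁻³)^2
[Hg₂²⁺] = 3.1×10⁻¹⁸ / (6.7×10⁻³)^2 = 6.9×10⁻¹⁴
[Hg₂²⁺] = 6.9×10⁻¹⁴ M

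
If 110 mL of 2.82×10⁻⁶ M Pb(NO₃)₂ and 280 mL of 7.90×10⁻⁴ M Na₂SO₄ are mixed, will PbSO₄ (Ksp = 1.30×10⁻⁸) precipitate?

Total volume after mixing = 110 + 280 = 390 mL.
[Pb²⁺] = (2.82×10⁻⁶)(110)/390 = 7.95×10⁻⁷ M
[SO₄²⁻] = (7.90×10⁻⁴)(280)/390 = 5.67×10⁻⁴ M
Q = [Pb²⁺][SO₄²⁻] = 4.51×10⁻¹⁰
Q < Ksp (4.51×10⁻¹⁰ vs 1.30×10⁻⁸); the solution remains unsaturated and no precipitate forms.

No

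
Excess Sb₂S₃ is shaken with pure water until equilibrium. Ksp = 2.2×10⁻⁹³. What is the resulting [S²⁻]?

3.5×10⁻¹⁹ M

Sb₂S₃(s) ⇌ 2 Sb³⁺(aq) + 3 S²⁻(aq)
If s mol/L of Sb₂S₃ dissolves, [Sb³⁺] = 2s and [S²⁻] = 3s.
Ksp = [Sb³⁺]^2[S²⁻]^3 = (2s)^2 · (3s)^3 = 108s^5 = 2.2×10⁻⁹³
s = 1.2×10⁻¹⁹ M
[S²⁻] = 3s = 3.5×10⁻¹⁹ M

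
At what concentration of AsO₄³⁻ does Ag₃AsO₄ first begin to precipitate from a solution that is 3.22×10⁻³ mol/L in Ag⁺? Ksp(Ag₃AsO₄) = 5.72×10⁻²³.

Precipitation begins when Q = Ksp.
Ag₃AsO₄(s) ⇌ 3 Ag⁺(aq) + AsO₄³⁻(aq)
Ksp = [Ag⁺]^3[AsO₄³⁻] = [AsO₄³⁻](3.22×10⁻³)^3
[AsO₄³⁻] = 5.72×10⁻²³ / (3.22×10⁻³)^3 = 1.71×10⁻¹⁵
[AsO₄³⁻] = 1.71×10⁻¹⁵ mol/L

1.71×10⁻¹⁵ M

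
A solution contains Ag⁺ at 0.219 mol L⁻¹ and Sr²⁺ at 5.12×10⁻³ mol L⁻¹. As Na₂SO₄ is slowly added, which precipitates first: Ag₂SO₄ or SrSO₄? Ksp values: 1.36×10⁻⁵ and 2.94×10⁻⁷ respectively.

SrSO₄

A salt starts to precipitate once the ion product Q reaches its Ksp.
For Ag₂SO₄: [SO₄²⁻] = (Ksp/[Ag⁺]^2) = 2.84×10⁻⁴ mol L⁻¹
For SrSO₄: [SO₄²⁻] = (Ksp/[Sr²⁺]) = 5.74×10⁻⁵ mol L⁻¹
Since SrSO₄ needs less SO₄²⁻ to reach saturation, it precipitates first.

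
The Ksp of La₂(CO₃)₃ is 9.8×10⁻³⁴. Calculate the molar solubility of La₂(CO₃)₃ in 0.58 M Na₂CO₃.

3.5×10⁻¹⁷ M

La₂(CO₃)₃(s) ⇌ 2 La³⁺(aq) + 3 CO₃²⁻(aq)
Let s be the solubility of La₂(CO₃)₃ here. The common ion gives [CO₃²⁻] ≈ 0.58 M, and [La³⁺] = 2s.
Ksp = [La³⁺]^2[CO₃²⁻]^3 = (2s)^2(0.58)^3
(2s)^2 = 9.8×10⁻³⁴ / (0.58)^3 = 5.0×10⁻³³
s = 3.5×10⁻¹⁷ M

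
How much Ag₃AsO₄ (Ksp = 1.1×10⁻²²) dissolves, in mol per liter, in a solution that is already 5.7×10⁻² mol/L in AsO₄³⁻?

4.2×10⁻⁸ M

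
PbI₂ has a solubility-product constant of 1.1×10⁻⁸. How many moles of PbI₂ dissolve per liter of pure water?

1.4×10⁻³ M

PbI₂(s) ⇌ Pb²⁺(aq) + 2 I⁻(aq)
For each mole of PbI₂ that dissolves per liter, [Pb²⁺] = s and [I⁻] = 2s; let s denote this solubility.
Ksp = [Pb²⁺][I⁻]^2 = s · (2s)^2 = 4s^3
4s^3 = 1.1×10⁻⁸  ⇒  s^3 = 2.8×10⁻⁹
s = 1.4×10⁻³ mol L⁻¹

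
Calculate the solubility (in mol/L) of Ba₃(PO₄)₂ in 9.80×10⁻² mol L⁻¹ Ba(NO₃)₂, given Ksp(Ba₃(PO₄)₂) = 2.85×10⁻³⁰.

Ba₃(PO₄)₂(s) ⇌ 3 Ba²⁺(aq) + 2 PO₄³⁻(aq)
The solution already contains Ba²⁺ at 9.80×10⁻² mol L⁻¹. Let s be the molar solubility of Ba₃(PO₄)₂.
[Ba²⁺] ≈ 9.80×10⁻² mol L⁻¹ (common ion dominates); [PO₄³⁻] = 2s.
Ksp = [Ba²⁺]^3[PO₄³⁻]^2 = (9.80×10⁻²)^3(2s)^2
(2s)^2 = 2.85×10⁻³⁰ / (9.80×10⁻²)^3 = 3.03×10⁻²⁷
s = 2.75×10⁻¹⁴ mol L⁻¹

2.75×10⁻¹⁴ M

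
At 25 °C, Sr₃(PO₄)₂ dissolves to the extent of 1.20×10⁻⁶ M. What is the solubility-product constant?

Ksp = 2.69×10⁻²⁸

Sr₃(PO₄)₂(s) ⇌ 3 Sr²⁺(aq) + 2 PO₄³⁻(aq)
Let s be the molar solubility. Then [Sr²⁺] = 3s and [PO₄³⁻] = 2s.
Ksp = [Sr²⁺]^3[PO₄³⁻]^2 = (3s)^3 · (2s)^2 = 108s^5
Ksp = 108 × (1.20×10⁻⁶)^5 = 2.69×10⁻²⁸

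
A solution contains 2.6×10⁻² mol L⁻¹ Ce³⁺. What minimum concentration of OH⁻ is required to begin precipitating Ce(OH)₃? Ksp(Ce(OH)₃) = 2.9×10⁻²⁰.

Each salt precipitates once Q = Ksp for that salt.
Ce(OH)₃(s) ⇌ Ce³⁺(aq) + 3 OH⁻(aq)
Ksp = [Ce³⁺][OH⁻]^3 = [OH⁻]^3(2.6×10⁻²)
[OH⁻]^3 = 2.9×10⁻²⁰ / (2.6×10⁻²) = 1.1×10⁻¹⁸
[OH⁻] = 1.0×10⁻⁶ mol L⁻¹

1.0×10⁻⁶ M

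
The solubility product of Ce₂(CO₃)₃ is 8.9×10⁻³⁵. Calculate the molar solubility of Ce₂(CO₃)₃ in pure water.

6.1×10⁻⁸ M

Ce₂(CO₃)₃(s) ⇌ 2 Ce³⁺(aq) + 3 CO₃²⁻(aq)
Call the molar solubility s, so that [Ce³⁺] = 2s and [CO₃²⁻] = 3s.
Ksp = [Ce³⁺]^2[CO₃²⁻]^3 = (2s)^2 · (3s)^3 = 108s^5
108s^5 = 8.9×10⁻³⁵  ⇒  s^5 = 8.2×10⁻³⁷
Taking the 5th root, s = 6.1×10⁻⁸ mol L⁻¹.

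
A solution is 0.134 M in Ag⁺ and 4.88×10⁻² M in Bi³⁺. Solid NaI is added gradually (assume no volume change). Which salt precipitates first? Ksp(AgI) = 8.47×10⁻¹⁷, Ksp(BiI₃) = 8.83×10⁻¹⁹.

AgI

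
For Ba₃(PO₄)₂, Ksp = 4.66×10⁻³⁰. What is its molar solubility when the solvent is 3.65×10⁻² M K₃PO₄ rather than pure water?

5.06×10⁻¹⁰ M

Ba₃(PO₄)₂(s) ⇌ 3 Ba²⁺(aq) + 2 PO₄³⁻(aq)
Let s be the solubility of Ba₃(PO₄)₂ here. The common ion gives [PO₄³⁻] ≈ 3.65×10⁻² M, and [Ba²⁺] = 3s.
Ksp = [Ba²⁺]^3[PO₄³⁻]^2 = (3s)^3(3.65×10⁻²)^2
(3s)^3 = 4.66×10⁻³⁰ / (3.65×10⁻²)^2 = 3.50×10⁻²⁷
s = 5.06×10⁻¹⁰ M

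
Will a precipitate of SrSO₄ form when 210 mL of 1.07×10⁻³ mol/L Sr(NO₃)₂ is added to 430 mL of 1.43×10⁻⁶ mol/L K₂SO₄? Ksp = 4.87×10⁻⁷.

No

After mixing, V = 210 mL + 430 mL = 640 mL.
[Sr²⁺] = (1.07×10⁻³)(210)/640 = 3.51×10⁻⁴ mol/L
[SO₄²⁻] = (1.43×10⁻⁶)(430)/640 = 9.61×10⁻⁷ mol/L
Q = [Sr²⁺][SO₄²⁻] = 3.37×10⁻¹⁰
Q = 3.37×10⁻¹⁰ < Ksp = 4.87×10⁻⁷, so the solution is unsaturated and no precipitate forms.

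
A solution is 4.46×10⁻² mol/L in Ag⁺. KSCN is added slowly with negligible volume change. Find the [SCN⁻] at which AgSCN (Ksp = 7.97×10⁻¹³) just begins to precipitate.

1.79×10⁻¹¹ M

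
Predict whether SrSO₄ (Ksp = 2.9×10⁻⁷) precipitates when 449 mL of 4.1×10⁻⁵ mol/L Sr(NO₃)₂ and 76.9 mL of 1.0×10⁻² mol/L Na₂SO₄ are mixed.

Total volume after mixing = 449 + 76.9 = 525.9 mL.
[Sr²⁺] = (4.1×10⁻⁵)(449)/525.9 = 3.5×10⁻⁵ mol/L
[SO₄²⁻] = (1.0×10⁻²)(76.9)/525.9 = 1.5×10⁻³ mol/L
Q = [Sr²⁺][SO₄²⁻] = 5.1×10⁻⁸
Since Q (5.1×10⁻⁸) is less than Ksp (2.9×10⁻⁷), no SrSO₄ precipitates.

No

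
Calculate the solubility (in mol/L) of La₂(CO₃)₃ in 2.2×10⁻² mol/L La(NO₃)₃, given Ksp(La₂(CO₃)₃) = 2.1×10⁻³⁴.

La₂(CO₃)₃(s) ⇌ 2 La³⁺(aq) + 3 CO₃²⁻(aq)
With La³⁺ already at 2.2×10⁻² mol/L and s small, take [La³⁺] ≈ 2.2×10⁻² mol/L and [CO₃²⁻] = 3s.
Ksp = [La³⁺]^2[CO₃²⁻]^3 = (2.2×10⁻²)^2(3s)^3
(3s)^3 = 2.1×10⁻³⁴ / (2.2×10⁻²)^2 = 4.3×10⁻³¹
s = 2.5×10⁻¹¹ mol/L

2.5×10⁻¹¹ M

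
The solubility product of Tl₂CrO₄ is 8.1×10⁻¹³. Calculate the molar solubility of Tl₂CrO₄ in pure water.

Tl₂CrO₄(s) ⇌ 2 Tl⁺(aq) + CrO₄²⁻(aq)
With molar solubility s: [Tl⁺] = 2s, [CrO₄²⁻] = s.
Ksp = [Tl⁺]^2[CrO₄²⁻] = (2s)^2 · s = 4s^3
4s^3 = 8.1×10⁻¹³  ⇒  s^3 = 2.0×10⁻¹³
Taking the 3rd root, s = 5.9×10⁻⁵ mol/L.

5.9×10⁻⁵ M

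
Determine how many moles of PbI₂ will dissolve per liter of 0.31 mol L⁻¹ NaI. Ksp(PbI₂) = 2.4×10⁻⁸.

2.5×10⁻⁷ M

PbI₂(s) ⇌ Pb²⁺(aq) + 2 I⁻(aq)
With I⁻ already at 0.31 mol L⁻¹ and s small, take [I⁻] ≈ 0.31 mol L⁻¹ and [Pb²⁺] = s.
Ksp = [Pb²⁺][I⁻]^2 = s(0.31)^2
s = 2.4×10⁻⁸ / (0.31)^2 = 2.5×10⁻⁷
s = 2.5×10⁻⁷ mol L⁻¹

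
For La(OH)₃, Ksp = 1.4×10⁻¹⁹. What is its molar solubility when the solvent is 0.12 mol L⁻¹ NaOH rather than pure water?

8.1×10⁻¹⁷ M

La(OH)₃(s) ⇌ La³⁺(aq) + 3 OH⁻(aq)
Let s be the solubility of La(OH)₃ here. The common ion gives [OH⁻] ≈ 0.12 mol L⁻¹, and [La³⁺] = s.
Ksp = [La³⁺][OH⁻]^3 = s(0.12)^3
s = 1.4×10⁻¹⁹ / (0.12)^3 = 8.1×10⁻¹⁷
s = 8.1×10⁻¹⁷ mol L⁻¹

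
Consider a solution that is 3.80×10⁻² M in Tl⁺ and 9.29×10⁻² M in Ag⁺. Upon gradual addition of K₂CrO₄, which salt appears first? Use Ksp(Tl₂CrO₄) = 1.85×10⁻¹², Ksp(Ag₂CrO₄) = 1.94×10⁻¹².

Ag₂CrO₄

A salt starts to precipitate once the ion product Q reaches its Ksp.
For Tl₂CrO₄: [CrO₄²⁻] = (Ksp/[Tl⁺]^2) = 1.28×10⁻⁹ M
For Ag₂CrO₄: [CrO₄²⁻] = (Ksp/[Ag⁺]^2) = 2.25×10⁻¹⁰ M
Since Ag₂CrO₄ needs less CrO₄²⁻ to reach saturation, it precipitates first.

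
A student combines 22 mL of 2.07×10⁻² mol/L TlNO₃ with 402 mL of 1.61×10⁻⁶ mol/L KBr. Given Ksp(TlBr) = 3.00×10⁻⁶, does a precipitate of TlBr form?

No

Total volume after mixing = 22 + 402 = 424 mL.
[Tl⁺] = (2.07×10⁻²)(22)/424 = 1.07×10⁻³ mol/L
[Br⁻] = (1.61×10⁻⁶)(402)/424 = 1.53×10⁻⁶ mol/L
Q = [Tl⁺][Br⁻] = 1.64×10⁻⁹
Q < Ksp (1.64×10⁻⁹ vs 3.00×10⁻⁶); the solution remains unsaturated and no precipitate forms.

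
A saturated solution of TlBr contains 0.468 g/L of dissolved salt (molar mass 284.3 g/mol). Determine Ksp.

Ksp = 2.71×10⁻⁶

Molar solubility s = (0.468 g/L) / (284.3 g/mol) = 1.6461×10⁻³ mol/L
TlBr(s) ⇌ Tl⁺(aq) + Br⁻(aq)
With molar solubility s: [Tl⁺] = s, [Br⁻] = s.
Ksp = [Tl⁺][Br⁻] = s · s = s^2
Ksp = (1.6461×10⁻³)^2 = 2.71×10⁻⁶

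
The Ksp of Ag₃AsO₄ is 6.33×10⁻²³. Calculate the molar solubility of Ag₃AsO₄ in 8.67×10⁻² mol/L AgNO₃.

Ag₃AsO₄(s) ⇌ 3 Ag⁺(aq) + AsO₄³⁻(aq)
The solution already contains Ag⁺ at 8.67×10⁻² mol/L. Let s be the molar solubility of Ag₃AsO₄.
[Ag⁺] ≈ 8.67×10⁻² mol/L (common ion dominates); [AsO₄³⁻] = s.
Ksp = [Ag⁺]^3[AsO₄³⁻] = (8.67×10⁻²)^3s
s = 6.33×10⁻²³ / (8.67×10⁻²)^3 = 9.71×10⁻²⁰
s = 9.71×10⁻²⁰ mol/L

9.71×10⁻²⁰ M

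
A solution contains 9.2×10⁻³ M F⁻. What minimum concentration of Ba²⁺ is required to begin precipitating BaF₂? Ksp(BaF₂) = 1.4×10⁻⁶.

1.7×10⁻² M

A salt starts to precipitate once the ion product Q reaches its Ksp.
BaF₂(s) ⇌ Ba²⁺(aq) + 2 F⁻(aq)
Ksp = [Ba²⁺][F⁻]^2 = [Ba²⁺](9.2×10⁻³)^2
[Ba²⁺] = 1.4×10⁻⁶ / (9.2×10⁻³)^2 = 1.7×10⁻²
[Ba²⁺] = 1.7×10⁻² M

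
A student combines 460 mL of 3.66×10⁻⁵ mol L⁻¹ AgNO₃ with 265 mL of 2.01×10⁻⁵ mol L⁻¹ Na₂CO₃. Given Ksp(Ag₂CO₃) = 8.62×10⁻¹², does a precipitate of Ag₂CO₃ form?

No

Total volume after mixing = 460 + 265 = 725 mL.
[Ag⁺] = (3.66×10⁻⁵)(460)/725 = 2.32×10⁻⁵ mol L⁻¹
[CO₃²⁻] = (2.01×10⁻⁵)(265)/725 = 7.35×10⁻⁶ mol L⁻¹
Q = [Ag⁺]^2[CO₃²⁻] = 3.96×10⁻¹⁵
Q = 3.96×10⁻¹⁵ < Ksp = 8.62×10⁻¹², so the solution is unsaturated and no precipitate forms.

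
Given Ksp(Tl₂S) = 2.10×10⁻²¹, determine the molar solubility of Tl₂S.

8.07×10⁻⁸ M

Tl₂S(s) ⇌ 2 Tl⁺(aq) + S²⁻(aq)
With molar solubility s: [Tl⁺] = 2s, [S²⁻] = s.
Ksp = [Tl⁺]^2[S²⁻] = (2s)^2 · s = 4s^3
4s^3 = 2.10×10⁻²¹  ⇒  s^3 = 5.25×10⁻²²
s = (5.25×10⁻²²)^(1/3) = 8.07×10⁻⁸ M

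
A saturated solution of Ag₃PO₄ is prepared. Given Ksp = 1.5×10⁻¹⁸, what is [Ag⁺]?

Ag₃PO₄(s) ⇌ 3 Ag⁺(aq) + PO₄³⁻(aq)
For each mole of Ag₃PO₄ that dissolves per liter, [Ag⁺] = 3s and [PO₄³⁻] = s; let s denote this solubility.
Ksp = [Ag⁺]^3[PO₄³⁻] = (3s)^3 · s = 27s^4 = 1.5×10⁻¹⁸
s = 1.5×10⁻⁵ mol L⁻¹
[Ag⁺] = 3s = 4.6×10⁻⁵ mol L⁻¹

4.6×10⁻⁵ M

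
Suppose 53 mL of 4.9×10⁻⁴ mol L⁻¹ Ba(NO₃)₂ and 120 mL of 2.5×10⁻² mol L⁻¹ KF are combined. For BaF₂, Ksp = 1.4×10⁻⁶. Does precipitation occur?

No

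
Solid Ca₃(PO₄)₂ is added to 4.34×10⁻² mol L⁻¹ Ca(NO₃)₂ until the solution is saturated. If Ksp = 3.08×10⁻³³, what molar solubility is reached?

Ca₃(PO₄)₂(s) ⇌ 3 Ca²⁺(aq) + 2 PO₄³⁻(aq)
The solution already contains Ca²⁺ at 4.34×10⁻² mol L⁻¹. Let s be the molar solubility of Ca₃(PO₄)₂.
[Ca²⁺] ≈ 4.34×10⁻² mol L⁻¹ (common ion dominates); [PO₄³⁻] = 2s.
Ksp = [Ca²⁺]^3[PO₄³⁻]^2 = (4.34×10⁻²)^3(2s)^2
(2s)^2 = 3.08×10⁻³³ / (4.34×10⁻²)^3 = 3.77×10⁻²⁹
s = 3.07×10⁻¹⁵ mol L⁻¹

3.07×10⁻¹⁵ M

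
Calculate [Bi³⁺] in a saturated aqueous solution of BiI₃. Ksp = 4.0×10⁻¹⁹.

BiI₃(s) ⇌ Bi³⁺(aq) + 3 I⁻(aq)
Call the molar solubility s, so that [Bi³⁺] = s and [I⁻] = 3s.
Ksp = [Bi³⁺][I⁻]^3 = s · (3s)^3 = 27s^4 = 4.0×10⁻¹⁹
s = 1.1×10⁻⁵ M
[Bi³⁺] = s = 1.1×10⁻⁵ M

1.1×10⁻⁵ M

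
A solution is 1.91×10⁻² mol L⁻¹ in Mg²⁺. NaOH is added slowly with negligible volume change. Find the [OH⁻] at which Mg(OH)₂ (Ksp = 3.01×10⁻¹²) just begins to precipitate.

1.26×10⁻⁵ M

The threshold for precipitation is Q = Ksp.
Mg(OH)₂(s) ⇌ Mg²⁺(aq) + 2 OH⁻(aq)
Ksp = [Mg²⁺][OH⁻]^2 = [OH⁻]^2(1.91×10⁻²)
[OH⁻]^2 = 3.01×10⁻¹² / (1.91×10⁻²) = 1.58×10⁻¹⁰
[OH⁻] = 1.26×10⁻⁵ mol L⁻¹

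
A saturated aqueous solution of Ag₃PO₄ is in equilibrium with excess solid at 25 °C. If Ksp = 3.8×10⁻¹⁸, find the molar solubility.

Ag₃PO₄(s) ⇌ 3 Ag⁺(aq) + PO₄³⁻(aq)
With molar solubility s: [Ag⁺] = 3s, [PO₄³⁻] = s.
Ksp = [Ag⁺]^3[PO₄³⁻] = (3s)^3 · s = 27s^4
27s^4 = 3.8×10⁻¹⁸  ⇒  s^4 = 1.4×10⁻¹⁹
Taking the 4th root, s = 1.9×10⁻⁵ M.

1.9×10⁻⁵ M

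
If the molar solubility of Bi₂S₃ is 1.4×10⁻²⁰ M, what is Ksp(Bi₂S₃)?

Ksp = 5.8×10⁻⁹⁸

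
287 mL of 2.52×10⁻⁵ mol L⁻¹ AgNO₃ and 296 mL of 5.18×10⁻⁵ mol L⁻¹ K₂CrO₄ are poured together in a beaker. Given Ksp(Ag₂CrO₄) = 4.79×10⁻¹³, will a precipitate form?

No

Total volume after mixing = 287 + 296 = 583 mL.
[Ag⁺] = (2.52×10⁻⁵)(287)/583 = 1.24×10⁻⁵ mol L⁻¹
[CrO₄²⁻] = (5.18×10⁻⁵)(296)/583 = 2.63×10⁻⁵ mol L⁻¹
Q = [Ag⁺]^2[CrO₄²⁻] = 4.05×10⁻¹⁵
Since Q (4.05×10⁻¹⁵) is less than Ksp (4.79×10⁻¹³), no Ag₂CrO₄ precipitates.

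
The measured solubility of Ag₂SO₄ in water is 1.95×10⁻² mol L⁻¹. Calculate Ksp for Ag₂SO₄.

Ksp = 2.97×10⁻⁵

Ag₂SO₄(s) ⇌ 2 Ag⁺(aq) + SO₄²⁻(aq)
For each mole of Ag₂SO₄ that dissolves per liter, [Ag⁺] = 2s and [SO₄²⁻] = s; let s denote this solubility.
Ksp = [Ag⁺]^2[SO₄²⁻] = (2s)^2 · s = 4s^3
Ksp = 4 × (1.95×10⁻²)^3 = 2.97×10⁻⁵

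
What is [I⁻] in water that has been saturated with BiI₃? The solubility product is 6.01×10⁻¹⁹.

BiI₃(s) ⇌ Bi³⁺(aq) + 3 I⁻(aq)
With molar solubility s: [Bi³⁺] = s, [I⁻] = 3s.
Ksp = [Bi³⁺][I⁻]^3 = s · (3s)^3 = 27s^4 = 6.01×10⁻¹⁹
s = 1.22×10⁻⁵ mol/L
[I⁻] = 3s = 3.66×10⁻⁵ mol/L

3.66×10⁻⁵ M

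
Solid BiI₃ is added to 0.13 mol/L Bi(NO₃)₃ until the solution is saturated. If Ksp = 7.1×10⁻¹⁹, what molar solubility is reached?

BiI₃(s) ⇌ Bi³⁺(aq) + 3 I⁻(aq)
Bi³⁺ is already present at 0.13 mol/L. If s mol/L of BiI₃ dissolves, [I⁻] = 3s while [Bi³⁺] ≈ 0.13 mol/L.
Ksp = [Bi³⁺][I⁻]^3 = (0.13)(3s)^3
(3s)^3 = 7.1×10⁻¹⁹ / (0.13) = 5.5×10⁻¹⁸
s = 5.9×10⁻⁷ mol/L

5.9×10⁻⁷ M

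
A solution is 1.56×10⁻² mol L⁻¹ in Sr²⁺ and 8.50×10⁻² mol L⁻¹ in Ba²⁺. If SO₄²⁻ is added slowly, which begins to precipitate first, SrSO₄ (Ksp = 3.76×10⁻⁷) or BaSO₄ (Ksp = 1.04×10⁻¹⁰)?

Precipitation of each salt begins when its ion product equals Ksp.
For SrSO₄: [SO₄²⁻] = (Ksp/[Sr²⁺]) = 2.41×10⁻⁵ mol L⁻¹
For BaSO₄: [SO₄²⁻] = (Ksp/[Ba²⁺]) = 1.22×10⁻⁹ mol L⁻¹
The smaller threshold [SO₄²⁻] is reached first, so BaSO₄ precipitates first.

BaSO₄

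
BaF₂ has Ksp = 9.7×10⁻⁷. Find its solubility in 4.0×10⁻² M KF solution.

6.1×10⁻⁴ M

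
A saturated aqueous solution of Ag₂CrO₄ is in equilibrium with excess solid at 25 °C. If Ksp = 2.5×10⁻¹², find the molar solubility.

8.5×10⁻⁵ M

Ag₂CrO₄(s) ⇌ 2 Ag⁺(aq) + CrO₄²⁻(aq)
Let s be the molar solubility. Then [Ag⁺] = 2s and [CrO₄²⁻] = s.
Ksp = [Ag⁺]^2[CrO₄²⁻] = (2s)^2 · s = 4s^3
4s^3 = 2.5×10⁻¹²  ⇒  s^3 = 6.3×10⁻¹³
s = (6.3×10⁻¹³)^(1/3) = 8.5×10⁻⁵ mol L⁻¹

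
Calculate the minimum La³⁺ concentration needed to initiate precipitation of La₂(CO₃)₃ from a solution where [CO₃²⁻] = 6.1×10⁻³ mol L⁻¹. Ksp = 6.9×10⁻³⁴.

A salt starts to precipitate once the ion product Q reaches its Ksp.
La₂(CO₃)₃(s) ⇌ 2 La³⁺(aq) + 3 CO₃²⁻(aq)
Ksp = [La³⁺]^2[CO₃²⁻]^3 = [La³⁺]^2(6.1×10⁻³)^3
[La³⁺]^2 = 6.9×10⁻³⁴ / (6.1×10⁻³)^3 = 3.0×10⁻²⁷
[La³⁺] = 5.5×10⁻¹⁴ mol L⁻¹

5.5×10⁻¹⁴ M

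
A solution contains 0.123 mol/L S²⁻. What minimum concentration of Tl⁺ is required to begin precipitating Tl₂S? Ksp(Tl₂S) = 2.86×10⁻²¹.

1.52×10⁻¹⁰ M

Precipitation begins when Q = Ksp.
Tl₂S(s) ⇌ 2 Tl⁺(aq) + S²⁻(aq)
Ksp = [Tl⁺]^2[S²⁻] = [Tl⁺]^2(0.123)
[Tl⁺]^2 = 2.86×10⁻²¹ / (0.123) = 2.33×10⁻²⁰
[Tl⁺] = 1.52×10⁻¹⁰ mol/L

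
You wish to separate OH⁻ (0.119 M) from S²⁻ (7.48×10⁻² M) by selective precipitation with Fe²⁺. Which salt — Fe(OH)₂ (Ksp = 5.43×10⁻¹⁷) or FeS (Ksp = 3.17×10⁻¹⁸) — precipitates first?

FeS

Precipitation of each salt begins when its ion product equals Ksp.
For Fe(OH)₂: [Fe²⁺] = (Ksp/[OH⁻]^2) = 3.83×10⁻¹⁵ M
For FeS: [Fe²⁺] = (Ksp/[S²⁻]) = 4.24×10⁻¹⁷ M
FeS requires the lower [Fe²⁺], so it precipitates first.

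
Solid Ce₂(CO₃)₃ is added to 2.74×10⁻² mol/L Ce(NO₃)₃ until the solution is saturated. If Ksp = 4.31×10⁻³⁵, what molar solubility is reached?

Ce₂(CO₃)₃(s) ⇌ 2 Ce³⁺(aq) + 3 CO₃²⁻(aq)
With Ce³⁺ already at 2.74×10⁻² mol/L and s small, take [Ce³⁺] ≈ 2.74×10⁻² mol/L and [CO₃²⁻] = 3s.
Ksp = [Ce³⁺]^2[CO₃²⁻]^3 = (2.74×10⁻²)^2(3s)^3
(3s)^3 = 4.31×10⁻³⁵ / (2.74×10⁻²)^2 = 5.74×10⁻³²
s = 1.29×10⁻¹¹ mol/L

1.29×10⁻¹¹ M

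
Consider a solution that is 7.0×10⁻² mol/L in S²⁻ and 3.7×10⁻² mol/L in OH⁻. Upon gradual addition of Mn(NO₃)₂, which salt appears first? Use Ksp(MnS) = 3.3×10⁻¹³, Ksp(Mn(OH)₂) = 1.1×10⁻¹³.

MnS

The threshold for precipitation is Q = Ksp.
For MnS: [Mn²⁺] = (Ksp/[S²⁻]) = 4.7×10⁻¹² mol/L
For Mn(OH)₂: [Mn²⁺] = (Ksp/[OH⁻]^2) = 8.0×10⁻¹¹ mol/L
The smaller threshold [Mn²⁺] is reached first, so MnS precipitates first.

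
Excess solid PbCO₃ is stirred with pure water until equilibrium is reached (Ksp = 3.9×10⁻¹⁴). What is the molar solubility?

2.0×10⁻⁷ M

PbCO₃(s) ⇌ Pb²⁺(aq) + CO₃²⁻(aq)
For each mole of PbCO₃ that dissolves per liter, [Pb²⁺] = s and [CO₃²⁻] = s; let s denote this solubility.
Ksp = [Pb²⁺][CO₃²⁻] = s · s = s^2
s^2 = 3.9×10⁻¹⁴
Taking the 2nd root, s = 2.0×10⁻⁷ mol L⁻¹.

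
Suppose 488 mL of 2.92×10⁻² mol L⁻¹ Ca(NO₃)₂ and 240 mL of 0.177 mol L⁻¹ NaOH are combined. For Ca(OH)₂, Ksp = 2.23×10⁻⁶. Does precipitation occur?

The combined volume is 728 mL.
[Ca²⁺] = (2.92×10⁻²)(488)/728 = 1.96×10⁻² mol L⁻¹
[OH⁻] = (0.177)(240)/728 = 5.84×10⁻² mol L⁻¹
Q = [Ca²⁺][OH⁻]^2 = 6.66×10⁻⁵
Because Q > Ksp (6.66×10⁻⁵ vs 2.23×10⁻⁶), a precipitate of Ca(OH)₂ forms.

Yes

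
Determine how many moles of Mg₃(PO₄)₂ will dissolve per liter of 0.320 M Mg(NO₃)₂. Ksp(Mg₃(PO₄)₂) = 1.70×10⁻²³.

1.14×10⁻¹¹ M

Mg₃(PO₄)₂(s) ⇌ 3 Mg²⁺(aq) + 2 PO₄³⁻(aq)
Let s be the solubility of Mg₃(PO₄)₂ here. The common ion gives [Mg²⁺] ≈ 0.320 M, and [PO₄³⁻] = 2s.
Ksp = [Mg²⁺]^3[PO₄³⁻]^2 = (0.320)^3(2s)^2
(2s)^2 = 1.70×10⁻²³ / (0.320)^3 = 5.19×10⁻²²
s = 1.14×10⁻¹¹ M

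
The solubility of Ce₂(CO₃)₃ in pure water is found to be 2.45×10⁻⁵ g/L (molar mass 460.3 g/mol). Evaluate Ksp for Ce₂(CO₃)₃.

Ksp = 4.61×10⁻³⁵

Convert to molarity: s = 2.45×10⁻⁵ / 460.3 = 5.3226×10⁻⁸ mol/L
Ce₂(CO₃)₃(s) ⇌ 2 Ce³⁺(aq) + 3 CO₃²⁻(aq)
Let s be the molar solubility. Then [Ce³⁺] = 2s and [CO₃²⁻] = 3s.
Ksp = [Ce³⁺]^2[CO₃²⁻]^3 = (2s)^2 · (3s)^3 = 108s^5
Ksp = 108 × (5.3226×10⁻⁸)^5 = 4.61×10⁻³⁵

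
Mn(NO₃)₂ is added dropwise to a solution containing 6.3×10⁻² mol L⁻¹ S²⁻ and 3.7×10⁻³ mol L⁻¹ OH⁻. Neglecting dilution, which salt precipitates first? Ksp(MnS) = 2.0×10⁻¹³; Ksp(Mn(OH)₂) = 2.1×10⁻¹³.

MnS

Precipitation of each salt begins when its ion product equals Ksp.
For MnS: [Mn²⁺] = (Ksp/[S²⁻]) = 3.2×10⁻¹² mol L⁻¹
For Mn(OH)₂: [Mn²⁺] = (Ksp/[OH⁻]^2) = 1.5×10⁻⁸ mol L⁻¹
Since MnS needs less Mn²⁺ to reach saturation, it precipitates first.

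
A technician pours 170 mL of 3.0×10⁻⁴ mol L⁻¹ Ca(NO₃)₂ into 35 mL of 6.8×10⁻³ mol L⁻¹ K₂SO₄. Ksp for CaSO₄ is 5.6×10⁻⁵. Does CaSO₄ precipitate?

Total volume after mixing = 170 + 35 = 205 mL.
[Ca²⁺] = (3.0×10⁻⁴)(170)/205 = 2.5×10⁻⁴ mol L⁻¹
[SO₄²⁻] = (6.8×10⁻³)(35)/205 = 1.2×10⁻³ mol L⁻¹
Q = [Ca²⁺][SO₄²⁻] = 2.9×10⁻⁷
Q < Ksp (2.9×10⁻⁷ vs 5.6×10⁻⁵); the solution remains unsaturated and no precipitate forms.

No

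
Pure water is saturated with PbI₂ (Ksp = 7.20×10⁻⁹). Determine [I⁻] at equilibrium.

2.43×10⁻³ M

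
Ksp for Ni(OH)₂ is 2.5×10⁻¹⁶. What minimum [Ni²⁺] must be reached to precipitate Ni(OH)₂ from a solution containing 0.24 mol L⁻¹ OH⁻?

4.3×10⁻¹⁵ M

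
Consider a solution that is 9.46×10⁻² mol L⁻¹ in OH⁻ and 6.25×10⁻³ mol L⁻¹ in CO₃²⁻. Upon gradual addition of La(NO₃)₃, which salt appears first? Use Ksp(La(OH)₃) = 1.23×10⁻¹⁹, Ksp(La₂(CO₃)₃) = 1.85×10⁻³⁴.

La(OH)₃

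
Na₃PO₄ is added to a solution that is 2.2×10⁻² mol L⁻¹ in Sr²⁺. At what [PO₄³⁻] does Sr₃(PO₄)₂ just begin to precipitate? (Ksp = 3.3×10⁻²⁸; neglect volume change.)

The threshold for precipitation is Q = Ksp.
Sr₃(PO₄)₂(s) ⇌ 3 Sr²⁺(aq) + 2 PO₄³⁻(aq)
Ksp = [Sr²⁺]^3[PO₄³⁻]^2 = [PO₄³⁻]^2(2.2×10⁻²)^3
[PO₄³⁻]^2 = 3.3×10⁻²⁸ / (2.2×10⁻²)^3 = 3.1×10⁻²³
[PO₄³⁻] = 5.6×10⁻¹² mol L⁻¹

5.6×10⁻¹² M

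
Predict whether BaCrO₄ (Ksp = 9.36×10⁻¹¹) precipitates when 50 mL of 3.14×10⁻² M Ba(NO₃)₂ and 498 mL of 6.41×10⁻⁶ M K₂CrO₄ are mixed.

Yes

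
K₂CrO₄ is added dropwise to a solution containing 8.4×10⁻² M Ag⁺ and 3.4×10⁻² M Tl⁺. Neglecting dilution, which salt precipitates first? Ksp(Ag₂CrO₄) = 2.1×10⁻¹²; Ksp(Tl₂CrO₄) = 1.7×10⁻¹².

Ag₂CrO₄

Precipitation of each salt begins when its ion product equals Ksp.
For Ag₂CrO₄: [CrO₄²⁻] = (Ksp/[Ag⁺]^2) = 3.0×10⁻¹⁰ M
For Tl₂CrO₄: [CrO₄²⁻] = (Ksp/[Tl⁺]^2) = 1.5×10⁻⁹ M
Ag₂CrO₄ requires the lower [CrO₄²⁻], so it precipitates first.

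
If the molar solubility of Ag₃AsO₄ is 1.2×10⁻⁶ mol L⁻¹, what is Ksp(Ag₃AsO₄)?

Ag₃AsO₄(s) ⇌ 3 Ag⁺(aq) + AsO₄³⁻(aq)
Call the molar solubility s, so that [Ag⁺] = 3s and [AsO₄³⁻] = s.
Ksp = [Ag⁺]^3[AsO₄³⁻] = (3s)^3 · s = 27s^4
Ksp = 27 × (1.2×10⁻⁶)^4 = 5.6×10⁻²³

Ksp = 5.6×10⁻²³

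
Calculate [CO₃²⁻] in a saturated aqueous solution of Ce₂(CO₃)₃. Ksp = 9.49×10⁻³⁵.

Ce₂(CO₃)₃(s) ⇌ 2 Ce³⁺(aq) + 3 CO₃²⁻(aq)
Call the molar solubility s, so that [Ce³⁺] = 2s and [CO₃²⁻] = 3s.
Ksp = [Ce³⁺]^2[CO₃²⁻]^3 = (2s)^2 · (3s)^3 = 108s^5 = 9.49×10⁻³⁵
s = 6.15×10⁻⁸ mol/L
[CO₃²⁻] = 3s = 1.84×10⁻⁷ mol/L

1.84×10⁻⁷ M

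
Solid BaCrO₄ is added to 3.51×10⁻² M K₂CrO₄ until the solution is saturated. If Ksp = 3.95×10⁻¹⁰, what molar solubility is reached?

BaCrO₄(s) ⇌ Ba²⁺(aq) + CrO₄²⁻(aq)
CrO₄²⁻ is already present at 3.51×10⁻² M. If s mol/L of BaCrO₄ dissolves, [Ba²⁺] = s while [CrO₄²⁻] ≈ 3.51×10⁻² M.
Ksp = [Ba²⁺][CrO₄²⁻] = s(3.51×10⁻²)
s = 3.95×10⁻¹⁰ / (3.51×10⁻²) = 1.13×10⁻⁸
s = 1.13×10⁻⁸ M

1.13×10⁻⁸ M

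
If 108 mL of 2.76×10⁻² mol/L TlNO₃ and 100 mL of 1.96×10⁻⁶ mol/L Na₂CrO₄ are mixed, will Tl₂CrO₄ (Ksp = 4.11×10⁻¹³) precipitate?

Yes

The combined volume is 208 mL.
[Tl⁺] = (2.76×10⁻²)(108)/208 = 1.43×10⁻² mol/L
[CrO₄²⁻] = (1.96×10⁻⁶)(100)/208 = 9.42×10⁻⁷ mol/L
Q = [Tl⁺]^2[CrO₄²⁻] = 1.94×10⁻¹⁰
Because Q > Ksp (1.94×10⁻¹⁰ vs 4.11×10⁻¹³), a precipitate of Tl₂CrO₄ forms.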